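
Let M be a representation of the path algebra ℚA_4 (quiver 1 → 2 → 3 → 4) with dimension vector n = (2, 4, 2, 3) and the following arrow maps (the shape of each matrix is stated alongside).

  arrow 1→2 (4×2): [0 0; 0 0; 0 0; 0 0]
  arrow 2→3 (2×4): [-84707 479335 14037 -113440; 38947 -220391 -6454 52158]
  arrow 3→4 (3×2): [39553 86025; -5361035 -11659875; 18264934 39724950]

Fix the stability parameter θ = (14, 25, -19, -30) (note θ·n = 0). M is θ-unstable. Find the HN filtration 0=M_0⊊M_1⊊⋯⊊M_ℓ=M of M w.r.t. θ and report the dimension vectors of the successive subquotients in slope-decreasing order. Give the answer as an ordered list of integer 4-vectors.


Via rank(M_{q-1}∘⋯∘M_p): M ≅ I[1,1]^2, I[2,2]^2, I[2,3], I[2,4], I[4,4]^2.
μ_θ-semistable layers: μ^(1)=25; μ^(2)=14; μ^(3)=3; μ^(4)=-8; μ^(5)=-30

((0, 2, 0, 0); (2, 0, 0, 0); (0, 1, 1, 0); (0, 1, 1, 1); (0, 0, 0, 2))


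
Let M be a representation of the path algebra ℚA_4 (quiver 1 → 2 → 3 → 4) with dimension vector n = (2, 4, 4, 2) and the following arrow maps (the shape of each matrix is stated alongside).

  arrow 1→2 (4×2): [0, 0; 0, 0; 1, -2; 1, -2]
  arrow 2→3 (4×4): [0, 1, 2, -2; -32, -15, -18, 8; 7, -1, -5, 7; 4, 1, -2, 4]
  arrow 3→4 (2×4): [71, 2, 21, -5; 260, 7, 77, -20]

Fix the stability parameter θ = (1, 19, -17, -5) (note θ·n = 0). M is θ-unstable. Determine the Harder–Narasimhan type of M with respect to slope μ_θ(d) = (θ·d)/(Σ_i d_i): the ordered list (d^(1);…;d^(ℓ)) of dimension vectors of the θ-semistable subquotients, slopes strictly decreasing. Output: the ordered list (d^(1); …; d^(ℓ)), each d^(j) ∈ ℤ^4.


Interval decomposition of M: I[1,1], I[1,4], I[2,3]^2, I[2,4].
HN type (ℓ=3): μ^(1)=1; μ^(2)=-1/2; μ^(3)=-1

((1, 2, 2, 0); (1, 1, 1, 1); (0, 1, 1, 1))


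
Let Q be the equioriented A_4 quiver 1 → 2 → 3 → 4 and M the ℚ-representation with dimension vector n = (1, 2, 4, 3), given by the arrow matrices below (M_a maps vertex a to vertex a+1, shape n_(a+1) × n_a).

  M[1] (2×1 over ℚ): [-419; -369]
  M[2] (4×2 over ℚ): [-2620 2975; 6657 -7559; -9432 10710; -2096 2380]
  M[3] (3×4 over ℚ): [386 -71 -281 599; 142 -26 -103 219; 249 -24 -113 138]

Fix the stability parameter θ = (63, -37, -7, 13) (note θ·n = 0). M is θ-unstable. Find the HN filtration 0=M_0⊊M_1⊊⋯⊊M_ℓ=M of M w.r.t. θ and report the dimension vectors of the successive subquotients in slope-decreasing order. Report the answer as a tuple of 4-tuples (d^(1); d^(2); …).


Via rank(M_{q-1}∘⋯∘M_p): M ≅ I[1,4], I[2,4], I[3,3], I[3,4].
μ_θ-semistable layers: μ^(1)=13; μ^(2)=19/3; μ^(3)=-7; μ^(4)=-37

((0, 0, 0, 3); (1, 1, 1, 0); (0, 0, 3, 0); (0, 1, 0, 0))


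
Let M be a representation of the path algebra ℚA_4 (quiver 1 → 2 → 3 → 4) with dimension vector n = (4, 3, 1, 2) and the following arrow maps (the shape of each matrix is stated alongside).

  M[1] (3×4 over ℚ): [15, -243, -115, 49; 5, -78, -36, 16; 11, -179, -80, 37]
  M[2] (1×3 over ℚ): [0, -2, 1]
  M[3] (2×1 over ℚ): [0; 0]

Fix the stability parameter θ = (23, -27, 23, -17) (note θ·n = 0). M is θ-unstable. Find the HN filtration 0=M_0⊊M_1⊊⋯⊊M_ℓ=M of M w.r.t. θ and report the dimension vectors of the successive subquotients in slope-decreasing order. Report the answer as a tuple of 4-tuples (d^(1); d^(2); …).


Via rank(M_{q-1}∘⋯∘M_p): M ≅ I[1,1], I[1,2]^2, I[1,3], I[4,4]^2.
μ_θ-semistable layers: μ^(1)=23; μ^(2)=-2; μ^(3)=-17

((1, 0, 1, 0); (3, 3, 0, 0); (0, 0, 0, 2))


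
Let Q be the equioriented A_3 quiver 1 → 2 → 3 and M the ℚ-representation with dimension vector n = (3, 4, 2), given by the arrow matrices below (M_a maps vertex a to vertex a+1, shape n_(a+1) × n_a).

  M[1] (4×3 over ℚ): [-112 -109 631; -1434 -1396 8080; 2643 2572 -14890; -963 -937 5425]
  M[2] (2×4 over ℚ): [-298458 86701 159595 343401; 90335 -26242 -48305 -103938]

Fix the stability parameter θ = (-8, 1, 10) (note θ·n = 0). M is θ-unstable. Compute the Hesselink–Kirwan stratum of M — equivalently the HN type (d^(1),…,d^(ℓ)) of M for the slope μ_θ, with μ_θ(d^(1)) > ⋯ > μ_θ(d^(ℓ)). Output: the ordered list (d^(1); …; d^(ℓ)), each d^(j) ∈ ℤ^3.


Via rank(M_{q-1}∘⋯∘M_p): M ≅ I[1,1], I[1,3]^2, I[2,2]^2.
μ_θ-semistable layers: μ^(1)=10; μ^(2)=1; μ^(3)=-8

((0, 0, 2); (0, 4, 0); (3, 0, 0))


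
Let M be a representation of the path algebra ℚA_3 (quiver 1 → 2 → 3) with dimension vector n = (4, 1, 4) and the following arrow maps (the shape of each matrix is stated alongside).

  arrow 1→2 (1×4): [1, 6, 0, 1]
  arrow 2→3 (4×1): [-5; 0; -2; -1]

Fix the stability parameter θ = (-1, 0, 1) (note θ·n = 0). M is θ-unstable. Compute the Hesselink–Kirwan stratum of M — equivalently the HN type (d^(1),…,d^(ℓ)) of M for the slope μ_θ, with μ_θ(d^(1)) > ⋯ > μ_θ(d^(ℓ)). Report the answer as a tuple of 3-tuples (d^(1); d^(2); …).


Interval decomposition of M: I[1,1]^3, I[1,3], I[3,3]^3.
HN type (ℓ=3): μ^(1)=1; μ^(2)=0; μ^(3)=-1

((0, 0, 4); (0, 1, 0); (4, 0, 0))


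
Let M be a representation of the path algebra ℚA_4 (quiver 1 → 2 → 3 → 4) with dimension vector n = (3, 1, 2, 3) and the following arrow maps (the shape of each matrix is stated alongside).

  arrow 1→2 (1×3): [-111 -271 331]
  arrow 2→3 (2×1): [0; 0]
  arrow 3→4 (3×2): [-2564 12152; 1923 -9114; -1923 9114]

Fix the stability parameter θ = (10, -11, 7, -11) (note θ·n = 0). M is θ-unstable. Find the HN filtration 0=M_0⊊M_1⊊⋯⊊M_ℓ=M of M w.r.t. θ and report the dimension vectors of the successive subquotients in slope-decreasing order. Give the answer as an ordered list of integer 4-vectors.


Barcode: M ≅ I[1,1]^2, I[1,2], I[3,3], I[3,4], I[4,4]^2. HN layers by μ_θ (5 steps, strictly decreasing):
  μ^(1)=10; μ^(2)=7; μ^(3)=-1/2; μ^(4)=-2; μ^(5)=-11

((2, 0, 0, 0); (0, 0, 1, 0); (1, 1, 0, 0); (0, 0, 1, 1); (0, 0, 0, 2))


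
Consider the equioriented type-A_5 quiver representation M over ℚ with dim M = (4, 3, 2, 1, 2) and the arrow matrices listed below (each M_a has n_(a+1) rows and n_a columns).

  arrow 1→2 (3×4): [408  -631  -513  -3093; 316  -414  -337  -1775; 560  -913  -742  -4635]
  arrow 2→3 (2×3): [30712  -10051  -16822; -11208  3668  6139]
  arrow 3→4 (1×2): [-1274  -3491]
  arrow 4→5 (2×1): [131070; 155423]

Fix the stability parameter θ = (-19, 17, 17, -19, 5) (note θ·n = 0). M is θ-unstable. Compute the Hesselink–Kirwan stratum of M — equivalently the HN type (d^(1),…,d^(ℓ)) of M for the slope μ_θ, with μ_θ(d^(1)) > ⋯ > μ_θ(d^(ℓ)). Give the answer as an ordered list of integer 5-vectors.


Interval decomposition of M: I[1,1], I[1,2], I[1,3], I[1,5], I[5,5].
HN type (ℓ=3): μ^(1)=17; μ^(2)=5; μ^(3)=-19

((0, 2, 1, 0, 0); (0, 1, 1, 1, 2); (4, 0, 0, 0, 0))


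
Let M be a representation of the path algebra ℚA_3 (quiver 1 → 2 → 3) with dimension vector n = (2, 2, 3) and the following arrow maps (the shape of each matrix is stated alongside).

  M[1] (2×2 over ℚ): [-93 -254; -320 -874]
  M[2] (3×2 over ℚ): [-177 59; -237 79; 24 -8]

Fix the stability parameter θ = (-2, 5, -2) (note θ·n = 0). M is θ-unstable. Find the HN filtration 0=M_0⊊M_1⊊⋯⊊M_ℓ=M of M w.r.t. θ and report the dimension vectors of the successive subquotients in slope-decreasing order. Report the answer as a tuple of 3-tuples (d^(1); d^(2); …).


Barcode: M ≅ I[1,2], I[1,3], I[3,3]^2. HN layers by μ_θ (3 steps, strictly decreasing):
  μ^(1)=5; μ^(2)=3/2; μ^(3)=-2

((0, 1, 0); (0, 1, 1); (2, 0, 2))


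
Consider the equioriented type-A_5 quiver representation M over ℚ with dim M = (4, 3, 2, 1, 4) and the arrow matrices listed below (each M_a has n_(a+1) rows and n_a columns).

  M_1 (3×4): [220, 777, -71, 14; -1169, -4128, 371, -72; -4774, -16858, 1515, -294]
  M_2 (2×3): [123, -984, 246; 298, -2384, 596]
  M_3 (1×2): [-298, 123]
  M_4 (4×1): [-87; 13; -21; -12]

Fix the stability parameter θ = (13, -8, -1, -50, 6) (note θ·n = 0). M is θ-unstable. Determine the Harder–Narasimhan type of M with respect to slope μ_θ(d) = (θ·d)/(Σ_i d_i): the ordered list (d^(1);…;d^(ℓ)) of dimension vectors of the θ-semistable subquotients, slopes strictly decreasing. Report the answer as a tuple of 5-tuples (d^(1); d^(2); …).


Interval decomposition of M: I[1,1], I[1,2]^2, I[1,3], I[3,5], I[5,5]^3.
HN type (ℓ=5): μ^(1)=13; μ^(2)=6; μ^(3)=5/2; μ^(4)=4/3; μ^(5)=-51/2

((1, 0, 0, 0, 0); (0, 0, 0, 0, 4); (2, 2, 0, 0, 0); (1, 1, 1, 0, 0); (0, 0, 1, 1, 0))


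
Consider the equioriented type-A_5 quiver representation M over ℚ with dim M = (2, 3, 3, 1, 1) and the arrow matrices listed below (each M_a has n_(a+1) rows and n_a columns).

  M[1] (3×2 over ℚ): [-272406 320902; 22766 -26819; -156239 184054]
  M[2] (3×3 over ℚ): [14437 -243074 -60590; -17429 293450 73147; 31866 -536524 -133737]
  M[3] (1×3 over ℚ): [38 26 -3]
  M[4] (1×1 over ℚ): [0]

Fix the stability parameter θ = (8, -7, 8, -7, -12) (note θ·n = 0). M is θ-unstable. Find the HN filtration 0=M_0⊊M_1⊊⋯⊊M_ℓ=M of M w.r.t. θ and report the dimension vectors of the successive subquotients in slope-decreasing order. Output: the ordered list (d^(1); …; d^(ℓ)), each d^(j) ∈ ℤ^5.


Interval decomposition of M: I[1,2], I[1,4], I[2,3], I[3,3], I[5,5].
HN type (ℓ=4): μ^(1)=8; μ^(2)=1/2; μ^(3)=-7; μ^(4)=-12

((0, 0, 2, 0, 0); (2, 2, 1, 1, 0); (0, 1, 0, 0, 0); (0, 0, 0, 0, 1))


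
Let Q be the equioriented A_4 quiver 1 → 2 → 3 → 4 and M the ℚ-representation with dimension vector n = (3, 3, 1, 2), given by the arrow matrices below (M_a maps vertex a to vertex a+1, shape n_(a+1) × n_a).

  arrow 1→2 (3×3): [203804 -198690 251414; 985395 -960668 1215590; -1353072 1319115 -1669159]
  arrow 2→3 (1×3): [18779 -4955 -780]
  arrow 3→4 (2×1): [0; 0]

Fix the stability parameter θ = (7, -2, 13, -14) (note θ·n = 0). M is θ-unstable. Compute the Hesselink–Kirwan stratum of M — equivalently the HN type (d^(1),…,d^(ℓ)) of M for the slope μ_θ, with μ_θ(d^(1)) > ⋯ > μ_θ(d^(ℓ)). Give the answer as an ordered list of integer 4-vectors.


Via rank(M_{q-1}∘⋯∘M_p): M ≅ I[1,2]^2, I[1,3], I[4,4]^2.
μ_θ-semistable layers: μ^(1)=13; μ^(2)=5/2; μ^(3)=-14

((0, 0, 1, 0); (3, 3, 0, 0); (0, 0, 0, 2))


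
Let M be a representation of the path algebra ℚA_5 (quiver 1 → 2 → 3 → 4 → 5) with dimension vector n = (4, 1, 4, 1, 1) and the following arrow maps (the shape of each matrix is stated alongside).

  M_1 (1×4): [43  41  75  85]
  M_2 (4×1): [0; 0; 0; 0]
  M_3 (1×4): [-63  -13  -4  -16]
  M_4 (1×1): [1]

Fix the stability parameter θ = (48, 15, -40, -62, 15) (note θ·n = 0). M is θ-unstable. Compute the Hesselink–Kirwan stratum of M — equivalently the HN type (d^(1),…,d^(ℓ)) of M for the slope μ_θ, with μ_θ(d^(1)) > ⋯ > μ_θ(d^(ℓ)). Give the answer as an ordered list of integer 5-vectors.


Barcode: M ≅ I[1,1]^3, I[1,2], I[3,3]^3, I[3,5]. HN layers by μ_θ (5 steps, strictly decreasing):
  μ^(1)=48; μ^(2)=63/2; μ^(3)=15; μ^(4)=-40; μ^(5)=-51

((3, 0, 0, 0, 0); (1, 1, 0, 0, 0); (0, 0, 0, 0, 1); (0, 0, 3, 0, 0); (0, 0, 1, 1, 0))


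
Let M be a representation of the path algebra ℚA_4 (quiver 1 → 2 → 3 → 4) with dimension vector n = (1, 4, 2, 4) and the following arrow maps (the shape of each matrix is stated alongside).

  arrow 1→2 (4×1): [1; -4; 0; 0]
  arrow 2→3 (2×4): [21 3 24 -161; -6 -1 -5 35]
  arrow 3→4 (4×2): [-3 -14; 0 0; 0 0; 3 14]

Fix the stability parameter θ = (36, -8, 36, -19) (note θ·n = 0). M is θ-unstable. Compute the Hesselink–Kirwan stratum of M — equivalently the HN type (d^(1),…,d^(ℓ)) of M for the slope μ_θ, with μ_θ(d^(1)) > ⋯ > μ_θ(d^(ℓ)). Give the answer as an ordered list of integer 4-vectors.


Interval decomposition of M: I[1,4], I[2,2]^2, I[2,3], I[4,4]^3.
HN type (ℓ=4): μ^(1)=36; μ^(2)=45/4; μ^(3)=-8; μ^(4)=-19

((0, 0, 1, 0); (1, 1, 1, 1); (0, 3, 0, 0); (0, 0, 0, 3))


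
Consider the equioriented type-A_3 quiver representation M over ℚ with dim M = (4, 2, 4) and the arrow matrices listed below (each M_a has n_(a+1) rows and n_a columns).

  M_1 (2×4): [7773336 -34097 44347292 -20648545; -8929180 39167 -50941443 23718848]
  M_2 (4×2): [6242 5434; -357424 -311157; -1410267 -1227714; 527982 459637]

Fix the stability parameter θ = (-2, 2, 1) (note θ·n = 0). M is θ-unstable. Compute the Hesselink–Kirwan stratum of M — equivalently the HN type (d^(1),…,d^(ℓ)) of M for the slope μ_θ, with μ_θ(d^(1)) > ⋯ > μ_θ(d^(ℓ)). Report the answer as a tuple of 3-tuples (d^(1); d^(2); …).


Via rank(M_{q-1}∘⋯∘M_p): M ≅ I[1,1]^2, I[1,3]^2, I[3,3]^2.
μ_θ-semistable layers: μ^(1)=3/2; μ^(2)=1; μ^(3)=-2

((0, 2, 2); (0, 0, 2); (4, 0, 0))


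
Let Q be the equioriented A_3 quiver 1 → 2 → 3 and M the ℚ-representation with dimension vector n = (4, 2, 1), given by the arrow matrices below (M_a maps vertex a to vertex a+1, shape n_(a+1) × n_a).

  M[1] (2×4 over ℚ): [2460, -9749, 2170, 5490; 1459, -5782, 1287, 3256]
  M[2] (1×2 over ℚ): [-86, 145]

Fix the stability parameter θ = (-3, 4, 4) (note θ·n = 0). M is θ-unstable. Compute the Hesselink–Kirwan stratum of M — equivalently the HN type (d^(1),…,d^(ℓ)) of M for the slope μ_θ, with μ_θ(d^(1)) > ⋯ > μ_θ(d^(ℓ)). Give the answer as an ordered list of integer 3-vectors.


Barcode: M ≅ I[1,1]^2, I[1,2], I[1,3]. HN layers by μ_θ (2 steps, strictly decreasing):
  μ^(1)=4; μ^(2)=-3

((0, 2, 1); (4, 0, 0))


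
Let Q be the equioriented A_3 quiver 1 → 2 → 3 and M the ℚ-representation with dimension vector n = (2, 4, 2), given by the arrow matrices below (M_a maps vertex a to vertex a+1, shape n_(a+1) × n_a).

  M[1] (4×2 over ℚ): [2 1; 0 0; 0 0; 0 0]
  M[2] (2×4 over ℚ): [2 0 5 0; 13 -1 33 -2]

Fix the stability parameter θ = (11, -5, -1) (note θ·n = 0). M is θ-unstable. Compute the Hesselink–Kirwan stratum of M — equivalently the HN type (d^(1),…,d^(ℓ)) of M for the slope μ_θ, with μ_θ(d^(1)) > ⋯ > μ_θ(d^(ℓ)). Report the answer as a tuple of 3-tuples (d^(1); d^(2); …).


Via rank(M_{q-1}∘⋯∘M_p): M ≅ I[1,1], I[1,3], I[2,2]^2, I[2,3].
μ_θ-semistable layers: μ^(1)=11; μ^(2)=5/3; μ^(3)=-1; μ^(4)=-5

((1, 0, 0); (1, 1, 1); (0, 0, 1); (0, 3, 0))


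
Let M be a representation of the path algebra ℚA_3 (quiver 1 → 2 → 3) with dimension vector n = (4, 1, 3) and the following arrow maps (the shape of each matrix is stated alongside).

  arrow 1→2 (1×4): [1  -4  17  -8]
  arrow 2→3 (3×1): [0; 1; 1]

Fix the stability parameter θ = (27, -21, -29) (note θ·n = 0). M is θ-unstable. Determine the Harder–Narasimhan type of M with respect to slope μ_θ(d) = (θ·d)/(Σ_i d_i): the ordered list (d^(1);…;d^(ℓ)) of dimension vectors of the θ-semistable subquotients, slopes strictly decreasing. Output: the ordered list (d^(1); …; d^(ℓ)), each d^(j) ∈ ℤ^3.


Via rank(M_{q-1}∘⋯∘M_p): M ≅ I[1,1]^3, I[1,3], I[3,3]^2.
μ_θ-semistable layers: μ^(1)=27; μ^(2)=-23/3; μ^(3)=-29

((3, 0, 0); (1, 1, 1); (0, 0, 2))


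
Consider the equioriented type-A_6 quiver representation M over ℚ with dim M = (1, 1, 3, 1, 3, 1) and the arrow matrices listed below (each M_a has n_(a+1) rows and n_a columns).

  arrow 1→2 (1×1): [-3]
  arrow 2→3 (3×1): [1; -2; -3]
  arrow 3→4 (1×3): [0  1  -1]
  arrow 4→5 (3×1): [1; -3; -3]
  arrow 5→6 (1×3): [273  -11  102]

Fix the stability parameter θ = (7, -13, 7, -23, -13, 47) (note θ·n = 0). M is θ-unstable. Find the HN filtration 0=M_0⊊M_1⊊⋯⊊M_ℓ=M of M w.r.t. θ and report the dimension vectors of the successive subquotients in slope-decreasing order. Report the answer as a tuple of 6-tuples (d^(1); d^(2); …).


Via rank(M_{q-1}∘⋯∘M_p): M ≅ I[1,5], I[3,3]^2, I[5,5], I[5,6].
μ_θ-semistable layers: μ^(1)=47; μ^(2)=7; μ^(3)=-7; μ^(4)=-13

((0, 0, 0, 0, 0, 1); (0, 0, 2, 0, 0, 0); (1, 1, 1, 1, 1, 0); (0, 0, 0, 0, 2, 0))


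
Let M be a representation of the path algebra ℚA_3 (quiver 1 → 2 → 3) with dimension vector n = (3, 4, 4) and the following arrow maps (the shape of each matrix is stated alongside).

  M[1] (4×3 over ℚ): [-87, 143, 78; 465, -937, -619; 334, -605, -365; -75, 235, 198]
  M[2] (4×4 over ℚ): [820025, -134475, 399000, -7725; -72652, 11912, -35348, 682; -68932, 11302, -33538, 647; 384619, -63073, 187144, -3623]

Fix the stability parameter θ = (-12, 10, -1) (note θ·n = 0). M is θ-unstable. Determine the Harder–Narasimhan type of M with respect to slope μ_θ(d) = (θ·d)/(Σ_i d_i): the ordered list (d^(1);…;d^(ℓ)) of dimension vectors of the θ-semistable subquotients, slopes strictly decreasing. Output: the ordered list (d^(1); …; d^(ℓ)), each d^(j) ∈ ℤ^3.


Barcode: M ≅ I[1,2], I[1,3]^2, I[2,2], I[3,3]^2. HN layers by μ_θ (4 steps, strictly decreasing):
  μ^(1)=10; μ^(2)=9/2; μ^(3)=-1; μ^(4)=-12

((0, 2, 0); (0, 2, 2); (0, 0, 2); (3, 0, 0))


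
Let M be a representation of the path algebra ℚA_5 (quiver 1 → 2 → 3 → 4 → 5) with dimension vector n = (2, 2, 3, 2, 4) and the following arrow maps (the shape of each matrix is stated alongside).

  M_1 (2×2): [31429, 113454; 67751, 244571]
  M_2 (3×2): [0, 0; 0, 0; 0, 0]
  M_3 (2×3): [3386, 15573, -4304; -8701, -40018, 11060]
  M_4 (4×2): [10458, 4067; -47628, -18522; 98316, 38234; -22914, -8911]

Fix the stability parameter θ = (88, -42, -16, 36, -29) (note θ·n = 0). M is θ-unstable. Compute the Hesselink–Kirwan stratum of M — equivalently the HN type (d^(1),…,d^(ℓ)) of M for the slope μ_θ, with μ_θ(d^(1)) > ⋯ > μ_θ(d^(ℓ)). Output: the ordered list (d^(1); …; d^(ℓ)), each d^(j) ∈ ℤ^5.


Barcode: M ≅ I[1,2]^2, I[3,3], I[3,4], I[3,5], I[5,5]^3. HN layers by μ_θ (5 steps, strictly decreasing):
  μ^(1)=36; μ^(2)=23; μ^(3)=7/2; μ^(4)=-16; μ^(5)=-29

((0, 0, 0, 1, 0); (2, 2, 0, 0, 0); (0, 0, 0, 1, 1); (0, 0, 3, 0, 0); (0, 0, 0, 0, 3))


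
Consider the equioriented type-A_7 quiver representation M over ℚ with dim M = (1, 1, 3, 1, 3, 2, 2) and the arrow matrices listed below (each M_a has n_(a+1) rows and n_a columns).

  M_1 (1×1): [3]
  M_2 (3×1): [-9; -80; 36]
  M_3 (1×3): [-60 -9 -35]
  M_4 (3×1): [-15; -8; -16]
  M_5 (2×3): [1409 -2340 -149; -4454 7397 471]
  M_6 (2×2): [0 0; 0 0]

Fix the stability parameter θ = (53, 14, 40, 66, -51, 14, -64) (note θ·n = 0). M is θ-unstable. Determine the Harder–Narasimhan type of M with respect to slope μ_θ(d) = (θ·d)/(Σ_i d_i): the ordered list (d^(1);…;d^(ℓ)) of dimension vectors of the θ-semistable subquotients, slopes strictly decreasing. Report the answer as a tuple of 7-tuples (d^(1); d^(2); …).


Barcode: M ≅ I[1,3], I[3,3], I[3,6], I[5,5], I[5,6], I[7,7]^2. HN layers by μ_θ (6 steps, strictly decreasing):
  μ^(1)=40; μ^(2)=67/2; μ^(3)=69/4; μ^(4)=14; μ^(5)=-51; μ^(6)=-64

((0, 0, 2, 0, 0, 0, 0); (1, 1, 0, 0, 0, 0, 0); (0, 0, 1, 1, 1, 1, 0); (0, 0, 0, 0, 0, 1, 0); (0, 0, 0, 0, 2, 0, 0); (0, 0, 0, 0, 0, 0, 2))


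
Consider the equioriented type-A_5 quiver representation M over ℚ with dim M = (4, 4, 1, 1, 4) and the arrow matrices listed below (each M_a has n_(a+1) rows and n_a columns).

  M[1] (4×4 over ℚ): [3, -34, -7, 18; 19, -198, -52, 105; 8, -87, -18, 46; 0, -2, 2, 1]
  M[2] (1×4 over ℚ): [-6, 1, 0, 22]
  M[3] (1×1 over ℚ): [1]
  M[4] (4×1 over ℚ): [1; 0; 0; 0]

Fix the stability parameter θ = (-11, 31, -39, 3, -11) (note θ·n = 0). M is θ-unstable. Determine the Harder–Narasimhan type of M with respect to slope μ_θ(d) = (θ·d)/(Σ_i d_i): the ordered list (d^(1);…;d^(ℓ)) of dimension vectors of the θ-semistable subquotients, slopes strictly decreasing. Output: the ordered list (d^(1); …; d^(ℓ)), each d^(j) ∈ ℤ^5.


Barcode: M ≅ I[1,2]^3, I[1,5], I[5,5]^3. HN layers by μ_θ (3 steps, strictly decreasing):
  μ^(1)=31; μ^(2)=-4; μ^(3)=-11

((0, 3, 0, 0, 0); (0, 1, 1, 1, 1); (4, 0, 0, 0, 3))


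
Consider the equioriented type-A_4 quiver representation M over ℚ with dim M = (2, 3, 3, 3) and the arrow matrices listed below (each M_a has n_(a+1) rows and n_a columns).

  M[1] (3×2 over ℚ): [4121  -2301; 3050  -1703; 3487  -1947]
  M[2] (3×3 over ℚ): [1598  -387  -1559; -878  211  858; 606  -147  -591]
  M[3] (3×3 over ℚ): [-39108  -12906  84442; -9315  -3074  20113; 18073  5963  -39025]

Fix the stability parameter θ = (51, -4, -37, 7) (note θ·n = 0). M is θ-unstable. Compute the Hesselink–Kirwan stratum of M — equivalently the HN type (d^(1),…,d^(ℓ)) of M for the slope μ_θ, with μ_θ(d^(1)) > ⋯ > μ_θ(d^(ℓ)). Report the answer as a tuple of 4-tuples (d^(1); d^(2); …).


Via rank(M_{q-1}∘⋯∘M_p): M ≅ I[1,4]^2, I[2,2], I[3,4].
μ_θ-semistable layers: μ^(1)=7; μ^(2)=10/3; μ^(3)=-4; μ^(4)=-37

((0, 0, 0, 3); (2, 2, 2, 0); (0, 1, 0, 0); (0, 0, 1, 0))


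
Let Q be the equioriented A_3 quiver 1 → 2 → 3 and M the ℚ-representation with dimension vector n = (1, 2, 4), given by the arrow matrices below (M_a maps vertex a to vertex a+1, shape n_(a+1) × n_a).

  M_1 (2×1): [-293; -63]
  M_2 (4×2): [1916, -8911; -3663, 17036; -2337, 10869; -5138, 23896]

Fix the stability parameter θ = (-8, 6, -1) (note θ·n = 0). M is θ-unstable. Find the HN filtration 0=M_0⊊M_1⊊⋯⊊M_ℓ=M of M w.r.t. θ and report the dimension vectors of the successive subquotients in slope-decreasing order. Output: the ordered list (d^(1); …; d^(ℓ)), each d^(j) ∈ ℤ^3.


Interval decomposition of M: I[1,3], I[2,3], I[3,3]^2.
HN type (ℓ=3): μ^(1)=5/2; μ^(2)=-1; μ^(3)=-8

((0, 2, 2); (0, 0, 2); (1, 0, 0))


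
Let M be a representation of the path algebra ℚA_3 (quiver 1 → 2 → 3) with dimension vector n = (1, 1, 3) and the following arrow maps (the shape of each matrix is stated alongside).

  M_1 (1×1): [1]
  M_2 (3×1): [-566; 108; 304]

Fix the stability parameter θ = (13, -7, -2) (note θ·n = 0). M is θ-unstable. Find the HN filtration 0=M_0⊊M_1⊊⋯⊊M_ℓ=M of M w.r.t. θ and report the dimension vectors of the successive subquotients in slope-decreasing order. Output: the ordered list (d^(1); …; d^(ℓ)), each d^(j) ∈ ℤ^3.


Interval decomposition of M: I[1,3], I[3,3]^2.
HN type (ℓ=2): μ^(1)=4/3; μ^(2)=-2

((1, 1, 1); (0, 0, 2))


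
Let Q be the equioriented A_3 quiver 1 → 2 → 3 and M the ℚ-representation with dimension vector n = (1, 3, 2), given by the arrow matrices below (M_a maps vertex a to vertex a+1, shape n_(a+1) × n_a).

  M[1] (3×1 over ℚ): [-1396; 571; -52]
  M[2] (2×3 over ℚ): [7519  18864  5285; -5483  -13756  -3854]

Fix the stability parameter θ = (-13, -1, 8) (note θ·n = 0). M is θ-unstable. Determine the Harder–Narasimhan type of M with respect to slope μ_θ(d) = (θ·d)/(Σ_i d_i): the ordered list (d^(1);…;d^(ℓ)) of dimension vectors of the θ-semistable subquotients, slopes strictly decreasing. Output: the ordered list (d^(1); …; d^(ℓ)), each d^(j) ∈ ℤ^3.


Interval decomposition of M: I[1,2], I[2,3]^2.
HN type (ℓ=3): μ^(1)=8; μ^(2)=-1; μ^(3)=-13

((0, 0, 2); (0, 3, 0); (1, 0, 0))


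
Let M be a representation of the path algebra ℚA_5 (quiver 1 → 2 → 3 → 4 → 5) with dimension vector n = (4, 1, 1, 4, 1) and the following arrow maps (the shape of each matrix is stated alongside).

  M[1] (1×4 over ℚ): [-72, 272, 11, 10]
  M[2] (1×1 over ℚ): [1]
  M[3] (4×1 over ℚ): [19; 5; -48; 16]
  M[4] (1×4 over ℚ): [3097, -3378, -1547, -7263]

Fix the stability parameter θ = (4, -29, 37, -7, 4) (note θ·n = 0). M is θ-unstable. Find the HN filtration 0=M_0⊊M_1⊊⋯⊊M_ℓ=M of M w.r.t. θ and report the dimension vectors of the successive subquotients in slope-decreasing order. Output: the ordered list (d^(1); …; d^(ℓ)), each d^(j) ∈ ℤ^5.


Interval decomposition of M: I[1,1]^3, I[1,5], I[4,4]^3.
HN type (ℓ=4): μ^(1)=34/3; μ^(2)=4; μ^(3)=-7; μ^(4)=-25/2

((0, 0, 1, 1, 1); (3, 0, 0, 0, 0); (0, 0, 0, 3, 0); (1, 1, 0, 0, 0))


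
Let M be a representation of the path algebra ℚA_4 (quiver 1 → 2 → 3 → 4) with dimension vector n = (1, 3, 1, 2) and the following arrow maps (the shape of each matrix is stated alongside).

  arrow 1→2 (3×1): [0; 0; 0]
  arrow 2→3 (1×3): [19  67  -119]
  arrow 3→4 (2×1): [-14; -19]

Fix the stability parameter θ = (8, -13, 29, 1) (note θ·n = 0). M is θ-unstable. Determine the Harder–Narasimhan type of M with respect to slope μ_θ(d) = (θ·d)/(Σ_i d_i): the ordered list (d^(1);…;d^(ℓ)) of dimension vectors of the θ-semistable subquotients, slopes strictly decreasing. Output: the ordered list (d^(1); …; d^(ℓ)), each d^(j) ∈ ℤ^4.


Interval decomposition of M: I[1,1], I[2,2]^2, I[2,4], I[4,4].
HN type (ℓ=4): μ^(1)=15; μ^(2)=8; μ^(3)=1; μ^(4)=-13

((0, 0, 1, 1); (1, 0, 0, 0); (0, 0, 0, 1); (0, 3, 0, 0))


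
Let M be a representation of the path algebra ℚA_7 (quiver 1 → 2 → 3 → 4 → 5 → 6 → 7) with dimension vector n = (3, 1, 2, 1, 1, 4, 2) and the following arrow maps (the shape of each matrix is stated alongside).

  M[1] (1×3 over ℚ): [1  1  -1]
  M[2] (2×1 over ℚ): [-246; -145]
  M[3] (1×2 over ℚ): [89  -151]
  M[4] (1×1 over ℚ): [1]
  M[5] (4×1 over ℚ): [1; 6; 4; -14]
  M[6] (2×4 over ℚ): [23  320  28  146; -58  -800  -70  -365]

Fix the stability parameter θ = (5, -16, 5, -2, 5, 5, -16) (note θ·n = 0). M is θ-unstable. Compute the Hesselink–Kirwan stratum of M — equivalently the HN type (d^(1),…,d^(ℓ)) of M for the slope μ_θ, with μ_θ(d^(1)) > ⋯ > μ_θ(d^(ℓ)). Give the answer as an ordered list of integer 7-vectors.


Interval decomposition of M: I[1,1]^2, I[1,7], I[3,3], I[6,6]^2, I[6,7].
HN type (ℓ=3): μ^(1)=5; μ^(2)=-3/5; μ^(3)=-11/2

((2, 0, 1, 0, 0, 2, 0); (0, 0, 1, 1, 1, 1, 1); (1, 1, 0, 0, 0, 1, 1))


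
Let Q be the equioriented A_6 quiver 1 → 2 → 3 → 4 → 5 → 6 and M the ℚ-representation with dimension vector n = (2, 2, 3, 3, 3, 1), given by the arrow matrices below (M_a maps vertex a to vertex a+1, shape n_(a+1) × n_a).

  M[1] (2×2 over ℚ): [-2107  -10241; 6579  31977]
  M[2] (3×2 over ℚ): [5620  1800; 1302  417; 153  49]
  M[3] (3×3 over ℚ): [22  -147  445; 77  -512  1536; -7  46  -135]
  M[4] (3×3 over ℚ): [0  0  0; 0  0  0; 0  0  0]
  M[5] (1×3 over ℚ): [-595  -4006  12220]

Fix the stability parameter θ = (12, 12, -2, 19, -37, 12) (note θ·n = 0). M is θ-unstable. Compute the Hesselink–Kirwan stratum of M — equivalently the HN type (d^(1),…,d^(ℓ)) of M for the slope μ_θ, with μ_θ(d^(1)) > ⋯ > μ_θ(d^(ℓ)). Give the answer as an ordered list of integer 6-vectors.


Via rank(M_{q-1}∘⋯∘M_p): M ≅ I[1,1], I[1,4], I[2,4], I[3,4], I[5,5]^2, I[5,6].
μ_θ-semistable layers: μ^(1)=19; μ^(2)=12; μ^(3)=22/3; μ^(4)=5; μ^(5)=-2; μ^(6)=-37

((0, 0, 0, 3, 0, 0); (1, 0, 0, 0, 0, 1); (1, 1, 1, 0, 0, 0); (0, 1, 1, 0, 0, 0); (0, 0, 1, 0, 0, 0); (0, 0, 0, 0, 3, 0))


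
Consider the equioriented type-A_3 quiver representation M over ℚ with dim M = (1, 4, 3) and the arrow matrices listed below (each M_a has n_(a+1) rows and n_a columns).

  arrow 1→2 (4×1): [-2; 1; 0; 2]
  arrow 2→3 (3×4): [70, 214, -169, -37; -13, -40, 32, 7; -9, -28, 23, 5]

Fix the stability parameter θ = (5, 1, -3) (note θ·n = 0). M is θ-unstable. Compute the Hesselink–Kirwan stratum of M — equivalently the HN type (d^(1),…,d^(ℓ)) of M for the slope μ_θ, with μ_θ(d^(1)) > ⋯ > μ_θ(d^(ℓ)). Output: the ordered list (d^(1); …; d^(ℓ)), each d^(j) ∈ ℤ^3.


Interval decomposition of M: I[1,2], I[2,3]^3.
HN type (ℓ=2): μ^(1)=3; μ^(2)=-1

((1, 1, 0); (0, 3, 3))


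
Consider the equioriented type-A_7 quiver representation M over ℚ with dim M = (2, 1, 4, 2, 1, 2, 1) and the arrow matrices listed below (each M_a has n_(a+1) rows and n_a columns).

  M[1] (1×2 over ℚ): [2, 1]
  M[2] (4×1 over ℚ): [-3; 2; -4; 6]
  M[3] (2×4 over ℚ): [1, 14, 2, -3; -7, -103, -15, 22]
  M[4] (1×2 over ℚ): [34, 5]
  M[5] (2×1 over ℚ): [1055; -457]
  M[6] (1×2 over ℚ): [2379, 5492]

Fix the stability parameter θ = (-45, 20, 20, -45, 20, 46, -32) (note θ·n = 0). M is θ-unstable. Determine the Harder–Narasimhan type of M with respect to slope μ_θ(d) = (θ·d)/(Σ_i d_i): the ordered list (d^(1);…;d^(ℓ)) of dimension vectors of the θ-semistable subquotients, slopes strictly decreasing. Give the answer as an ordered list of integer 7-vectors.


Barcode: M ≅ I[1,1], I[1,7], I[3,3]^2, I[3,4], I[6,6]. HN layers by μ_θ (6 steps, strictly decreasing):
  μ^(1)=46; μ^(2)=20; μ^(3)=34/3; μ^(4)=-5/3; μ^(5)=-25/2; μ^(6)=-45

((0, 0, 0, 0, 0, 1, 0); (0, 0, 2, 0, 0, 0, 0); (0, 0, 0, 0, 1, 1, 1); (0, 1, 1, 1, 0, 0, 0); (0, 0, 1, 1, 0, 0, 0); (2, 0, 0, 0, 0, 0, 0))


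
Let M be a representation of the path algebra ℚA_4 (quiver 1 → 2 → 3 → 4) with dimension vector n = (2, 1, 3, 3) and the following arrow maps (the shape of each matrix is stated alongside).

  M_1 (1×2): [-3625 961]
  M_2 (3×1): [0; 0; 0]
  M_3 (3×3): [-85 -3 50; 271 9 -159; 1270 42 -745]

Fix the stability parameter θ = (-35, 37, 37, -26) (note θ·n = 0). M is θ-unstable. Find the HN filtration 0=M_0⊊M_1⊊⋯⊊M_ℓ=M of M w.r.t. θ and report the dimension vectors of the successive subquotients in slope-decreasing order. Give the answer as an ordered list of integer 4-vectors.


Interval decomposition of M: I[1,1], I[1,2], I[3,3], I[3,4]^2, I[4,4].
HN type (ℓ=4): μ^(1)=37; μ^(2)=11/2; μ^(3)=-26; μ^(4)=-35

((0, 1, 1, 0); (0, 0, 2, 2); (0, 0, 0, 1); (2, 0, 0, 0))


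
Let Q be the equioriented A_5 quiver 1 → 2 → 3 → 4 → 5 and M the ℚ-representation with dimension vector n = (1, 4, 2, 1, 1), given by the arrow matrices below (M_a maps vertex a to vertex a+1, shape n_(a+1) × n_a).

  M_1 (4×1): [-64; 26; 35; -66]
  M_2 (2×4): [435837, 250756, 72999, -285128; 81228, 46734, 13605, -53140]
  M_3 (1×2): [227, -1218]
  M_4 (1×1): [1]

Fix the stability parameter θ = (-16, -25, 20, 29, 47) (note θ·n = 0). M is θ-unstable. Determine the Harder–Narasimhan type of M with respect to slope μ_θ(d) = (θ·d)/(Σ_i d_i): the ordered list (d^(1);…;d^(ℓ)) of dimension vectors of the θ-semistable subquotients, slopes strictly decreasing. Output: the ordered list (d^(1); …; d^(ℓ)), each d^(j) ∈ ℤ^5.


Interval decomposition of M: I[1,5], I[2,2]^2, I[2,3].
HN type (ℓ=5): μ^(1)=47; μ^(2)=29; μ^(3)=20; μ^(4)=-41/2; μ^(5)=-25

((0, 0, 0, 0, 1); (0, 0, 0, 1, 0); (0, 0, 2, 0, 0); (1, 1, 0, 0, 0); (0, 3, 0, 0, 0))


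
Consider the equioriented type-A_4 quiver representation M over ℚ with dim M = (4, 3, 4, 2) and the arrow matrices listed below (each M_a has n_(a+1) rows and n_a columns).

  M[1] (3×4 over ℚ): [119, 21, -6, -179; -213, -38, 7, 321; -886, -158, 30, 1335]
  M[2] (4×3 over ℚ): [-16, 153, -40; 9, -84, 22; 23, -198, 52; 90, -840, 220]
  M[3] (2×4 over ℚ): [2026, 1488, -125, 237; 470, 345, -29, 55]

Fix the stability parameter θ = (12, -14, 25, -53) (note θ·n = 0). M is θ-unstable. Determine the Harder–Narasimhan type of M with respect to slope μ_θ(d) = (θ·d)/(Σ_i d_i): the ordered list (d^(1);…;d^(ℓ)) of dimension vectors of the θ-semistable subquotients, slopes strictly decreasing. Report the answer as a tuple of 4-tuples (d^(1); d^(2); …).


Via rank(M_{q-1}∘⋯∘M_p): M ≅ I[1,1], I[1,3], I[1,4]^2, I[3,3].
μ_θ-semistable layers: μ^(1)=25; μ^(2)=12; μ^(3)=-1; μ^(4)=-15/2

((0, 0, 2, 0); (1, 0, 0, 0); (1, 1, 0, 0); (2, 2, 2, 2))


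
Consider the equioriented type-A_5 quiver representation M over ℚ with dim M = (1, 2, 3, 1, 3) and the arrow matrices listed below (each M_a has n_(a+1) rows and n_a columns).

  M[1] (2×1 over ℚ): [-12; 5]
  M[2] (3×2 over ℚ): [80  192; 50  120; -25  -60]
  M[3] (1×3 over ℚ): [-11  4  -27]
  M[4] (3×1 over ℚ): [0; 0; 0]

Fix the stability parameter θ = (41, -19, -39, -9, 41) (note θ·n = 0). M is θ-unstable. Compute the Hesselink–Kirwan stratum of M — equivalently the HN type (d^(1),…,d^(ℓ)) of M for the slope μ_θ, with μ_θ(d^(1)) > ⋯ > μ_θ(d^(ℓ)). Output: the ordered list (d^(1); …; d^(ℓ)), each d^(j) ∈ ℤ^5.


Interval decomposition of M: I[1,2], I[2,4], I[3,3]^2, I[5,5]^3.
HN type (ℓ=5): μ^(1)=41; μ^(2)=11; μ^(3)=-9; μ^(4)=-29; μ^(5)=-39

((0, 0, 0, 0, 3); (1, 1, 0, 0, 0); (0, 0, 0, 1, 0); (0, 1, 1, 0, 0); (0, 0, 2, 0, 0))


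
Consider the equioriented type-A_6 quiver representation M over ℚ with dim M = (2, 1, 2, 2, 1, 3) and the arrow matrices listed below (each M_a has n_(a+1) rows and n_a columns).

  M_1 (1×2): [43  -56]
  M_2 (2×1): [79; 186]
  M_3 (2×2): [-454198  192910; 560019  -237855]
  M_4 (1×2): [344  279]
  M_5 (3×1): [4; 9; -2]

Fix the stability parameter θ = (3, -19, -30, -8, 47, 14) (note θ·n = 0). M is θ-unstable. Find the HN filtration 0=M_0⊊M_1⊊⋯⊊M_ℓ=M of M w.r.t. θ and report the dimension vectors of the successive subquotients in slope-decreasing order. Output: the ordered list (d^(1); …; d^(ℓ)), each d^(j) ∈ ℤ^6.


Via rank(M_{q-1}∘⋯∘M_p): M ≅ I[1,1], I[1,6], I[3,3], I[4,4], I[6,6]^2.
μ_θ-semistable layers: μ^(1)=61/2; μ^(2)=14; μ^(3)=3; μ^(4)=-8; μ^(5)=-46/3; μ^(6)=-30

((0, 0, 0, 0, 1, 1); (0, 0, 0, 0, 0, 2); (1, 0, 0, 0, 0, 0); (0, 0, 0, 2, 0, 0); (1, 1, 1, 0, 0, 0); (0, 0, 1, 0, 0, 0))


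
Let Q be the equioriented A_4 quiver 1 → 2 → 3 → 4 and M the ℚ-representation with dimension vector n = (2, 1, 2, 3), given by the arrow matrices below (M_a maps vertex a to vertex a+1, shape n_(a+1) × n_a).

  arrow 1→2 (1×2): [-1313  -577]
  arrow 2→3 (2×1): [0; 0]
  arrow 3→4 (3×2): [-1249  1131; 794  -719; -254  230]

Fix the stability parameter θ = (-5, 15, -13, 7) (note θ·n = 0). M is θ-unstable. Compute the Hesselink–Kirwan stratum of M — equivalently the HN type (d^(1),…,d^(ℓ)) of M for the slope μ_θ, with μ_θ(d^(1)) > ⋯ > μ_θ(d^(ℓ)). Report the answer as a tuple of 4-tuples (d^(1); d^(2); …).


Barcode: M ≅ I[1,1], I[1,2], I[3,4]^2, I[4,4]. HN layers by μ_θ (4 steps, strictly decreasing):
  μ^(1)=15; μ^(2)=7; μ^(3)=-5; μ^(4)=-13

((0, 1, 0, 0); (0, 0, 0, 3); (2, 0, 0, 0); (0, 0, 2, 0))


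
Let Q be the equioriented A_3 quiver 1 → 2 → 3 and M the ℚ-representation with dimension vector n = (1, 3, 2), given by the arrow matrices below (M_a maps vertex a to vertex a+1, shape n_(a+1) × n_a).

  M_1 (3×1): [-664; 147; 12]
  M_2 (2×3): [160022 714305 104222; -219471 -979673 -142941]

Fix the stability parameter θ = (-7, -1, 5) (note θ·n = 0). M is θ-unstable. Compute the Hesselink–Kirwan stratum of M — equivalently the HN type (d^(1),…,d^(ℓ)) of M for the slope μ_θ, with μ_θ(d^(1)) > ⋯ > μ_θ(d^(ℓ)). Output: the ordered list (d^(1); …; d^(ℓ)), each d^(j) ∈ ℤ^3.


Barcode: M ≅ I[1,3], I[2,2], I[2,3]. HN layers by μ_θ (3 steps, strictly decreasing):
  μ^(1)=5; μ^(2)=-1; μ^(3)=-7

((0, 0, 2); (0, 3, 0); (1, 0, 0))


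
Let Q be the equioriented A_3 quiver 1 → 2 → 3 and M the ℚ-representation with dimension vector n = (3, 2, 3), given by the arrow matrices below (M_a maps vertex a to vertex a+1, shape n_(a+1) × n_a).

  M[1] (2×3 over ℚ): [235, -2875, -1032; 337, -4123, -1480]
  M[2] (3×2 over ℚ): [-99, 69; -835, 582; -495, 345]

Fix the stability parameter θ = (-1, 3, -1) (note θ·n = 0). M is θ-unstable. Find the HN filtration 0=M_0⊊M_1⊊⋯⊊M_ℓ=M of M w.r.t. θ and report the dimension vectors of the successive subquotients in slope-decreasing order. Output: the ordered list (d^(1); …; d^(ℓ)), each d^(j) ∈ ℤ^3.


Via rank(M_{q-1}∘⋯∘M_p): M ≅ I[1,1], I[1,3]^2, I[3,3].
μ_θ-semistable layers: μ^(1)=1; μ^(2)=-1

((0, 2, 2); (3, 0, 1))


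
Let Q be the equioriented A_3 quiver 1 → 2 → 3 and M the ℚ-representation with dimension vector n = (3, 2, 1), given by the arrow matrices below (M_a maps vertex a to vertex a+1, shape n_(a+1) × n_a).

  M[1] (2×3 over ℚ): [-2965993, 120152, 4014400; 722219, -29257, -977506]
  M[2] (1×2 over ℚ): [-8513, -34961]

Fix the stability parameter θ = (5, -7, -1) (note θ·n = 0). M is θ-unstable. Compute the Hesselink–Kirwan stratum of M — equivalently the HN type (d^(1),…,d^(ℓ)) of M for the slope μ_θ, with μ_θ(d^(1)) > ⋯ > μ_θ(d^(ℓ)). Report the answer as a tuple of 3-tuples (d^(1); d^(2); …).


Barcode: M ≅ I[1,1], I[1,2], I[1,3]. HN layers by μ_θ (2 steps, strictly decreasing):
  μ^(1)=5; μ^(2)=-1

((1, 0, 0); (2, 2, 1))


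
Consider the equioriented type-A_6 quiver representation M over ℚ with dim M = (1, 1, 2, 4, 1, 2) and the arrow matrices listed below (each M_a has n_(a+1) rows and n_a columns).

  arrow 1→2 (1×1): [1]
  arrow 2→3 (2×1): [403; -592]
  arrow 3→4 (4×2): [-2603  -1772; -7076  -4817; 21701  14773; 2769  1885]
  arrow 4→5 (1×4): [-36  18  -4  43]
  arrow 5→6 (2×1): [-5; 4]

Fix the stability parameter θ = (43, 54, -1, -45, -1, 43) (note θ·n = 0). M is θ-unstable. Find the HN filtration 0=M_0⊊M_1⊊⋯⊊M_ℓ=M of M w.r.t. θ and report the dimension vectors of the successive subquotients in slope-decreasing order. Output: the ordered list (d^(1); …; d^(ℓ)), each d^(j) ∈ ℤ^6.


Interval decomposition of M: I[1,6], I[3,4], I[4,4]^2, I[6,6].
HN type (ℓ=4): μ^(1)=43; μ^(2)=10; μ^(3)=-23; μ^(4)=-45

((0, 0, 0, 0, 0, 2); (1, 1, 1, 1, 1, 0); (0, 0, 1, 1, 0, 0); (0, 0, 0, 2, 0, 0))


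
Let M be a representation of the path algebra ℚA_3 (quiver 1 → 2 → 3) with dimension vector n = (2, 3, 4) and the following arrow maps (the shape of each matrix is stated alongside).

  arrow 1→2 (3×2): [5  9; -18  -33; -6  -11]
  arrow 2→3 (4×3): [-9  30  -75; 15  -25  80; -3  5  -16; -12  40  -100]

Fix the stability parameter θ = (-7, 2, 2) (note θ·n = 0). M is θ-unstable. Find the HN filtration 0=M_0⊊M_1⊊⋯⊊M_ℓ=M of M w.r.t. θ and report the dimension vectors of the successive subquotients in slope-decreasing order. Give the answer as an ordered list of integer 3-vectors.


Barcode: M ≅ I[1,3]^2, I[2,2], I[3,3]^2. HN layers by μ_θ (2 steps, strictly decreasing):
  μ^(1)=2; μ^(2)=-7

((0, 3, 4); (2, 0, 0))


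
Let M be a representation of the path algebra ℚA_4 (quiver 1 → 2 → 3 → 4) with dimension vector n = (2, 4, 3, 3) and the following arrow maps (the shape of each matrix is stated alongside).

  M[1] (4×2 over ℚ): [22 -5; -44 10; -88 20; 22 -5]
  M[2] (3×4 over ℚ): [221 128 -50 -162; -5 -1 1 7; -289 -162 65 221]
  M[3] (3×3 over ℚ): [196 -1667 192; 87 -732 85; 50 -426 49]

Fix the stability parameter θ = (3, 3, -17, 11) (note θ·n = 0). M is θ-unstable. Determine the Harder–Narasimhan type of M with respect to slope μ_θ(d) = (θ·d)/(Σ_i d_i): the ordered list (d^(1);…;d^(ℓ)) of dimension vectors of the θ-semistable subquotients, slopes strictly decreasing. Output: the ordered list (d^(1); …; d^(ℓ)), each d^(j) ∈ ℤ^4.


Barcode: M ≅ I[1,1], I[1,4], I[2,2], I[2,4]^2. HN layers by μ_θ (4 steps, strictly decreasing):
  μ^(1)=11; μ^(2)=3; μ^(3)=-11/3; μ^(4)=-7

((0, 0, 0, 3); (1, 1, 0, 0); (1, 1, 1, 0); (0, 2, 2, 0))


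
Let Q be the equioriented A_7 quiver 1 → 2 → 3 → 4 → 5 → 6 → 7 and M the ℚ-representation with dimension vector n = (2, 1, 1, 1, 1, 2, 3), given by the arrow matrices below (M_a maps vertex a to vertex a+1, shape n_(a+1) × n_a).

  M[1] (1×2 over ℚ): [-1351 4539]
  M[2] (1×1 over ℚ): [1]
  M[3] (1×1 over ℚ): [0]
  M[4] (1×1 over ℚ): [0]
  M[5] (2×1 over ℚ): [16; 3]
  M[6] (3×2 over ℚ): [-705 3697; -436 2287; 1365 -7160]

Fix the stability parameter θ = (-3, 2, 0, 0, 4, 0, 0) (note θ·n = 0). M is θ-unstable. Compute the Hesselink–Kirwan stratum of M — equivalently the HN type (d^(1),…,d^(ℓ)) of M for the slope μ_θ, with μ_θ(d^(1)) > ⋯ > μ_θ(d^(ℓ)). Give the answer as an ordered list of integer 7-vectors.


Via rank(M_{q-1}∘⋯∘M_p): M ≅ I[1,1], I[1,3], I[4,4], I[5,7], I[6,7], I[7,7].
μ_θ-semistable layers: μ^(1)=4/3; μ^(2)=1; μ^(3)=0; μ^(4)=-3

((0, 0, 0, 0, 1, 1, 1); (0, 1, 1, 0, 0, 0, 0); (0, 0, 0, 1, 0, 1, 2); (2, 0, 0, 0, 0, 0, 0))
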